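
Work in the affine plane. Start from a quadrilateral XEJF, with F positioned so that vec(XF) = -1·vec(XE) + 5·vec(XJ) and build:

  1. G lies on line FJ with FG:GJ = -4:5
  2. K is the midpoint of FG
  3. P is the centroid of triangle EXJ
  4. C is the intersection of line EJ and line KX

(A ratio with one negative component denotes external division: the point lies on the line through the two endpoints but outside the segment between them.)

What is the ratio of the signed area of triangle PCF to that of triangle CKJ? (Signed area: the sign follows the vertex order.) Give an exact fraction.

Choose coordinates X = (0, 0), E = (1, 0), J = (0, 1), F = (-1, 5).
1. G lies on line FJ with FG:GJ = -4:5 ⇒ G = (-5, 21)
2. K is the midpoint of FG ⇒ K = (-3, 13)
3. P is the centroid of triangle EXJ ⇒ P = (1/3, 1/3)
4. C is the intersection of line EJ and line KX ⇒ C = (-3/10, 13/10)
2·[PCF] = -5/3, 2·[CKJ] = -27/10
[PCF]:[CKJ] = -5/3:-27/10 = 50/81

[PCF]:[CKJ] = 50/81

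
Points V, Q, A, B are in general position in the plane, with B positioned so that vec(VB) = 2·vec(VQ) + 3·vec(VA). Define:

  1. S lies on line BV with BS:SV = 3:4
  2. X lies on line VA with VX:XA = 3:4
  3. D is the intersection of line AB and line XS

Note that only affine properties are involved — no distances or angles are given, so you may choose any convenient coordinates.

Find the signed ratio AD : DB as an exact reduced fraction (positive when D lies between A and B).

AD:DB = -16/9

Work in coordinates with V = (0, 0), Q = (1, 0), A = (0, 1), B = (2, 3).
1. S lies on line BV with BS:SV = 3:4 ⇒ S = (8/7, 12/7)
2. X lies on line VA with VX:XA = 3:4 ⇒ X = (0, 3/7)
3. D is the intersection of line AB and line XS ⇒ D = (32/7, 39/7)
D = A + t·(B−A) with t = 16/7, so AD:DB = t:(1−t) = 16/7:-9/7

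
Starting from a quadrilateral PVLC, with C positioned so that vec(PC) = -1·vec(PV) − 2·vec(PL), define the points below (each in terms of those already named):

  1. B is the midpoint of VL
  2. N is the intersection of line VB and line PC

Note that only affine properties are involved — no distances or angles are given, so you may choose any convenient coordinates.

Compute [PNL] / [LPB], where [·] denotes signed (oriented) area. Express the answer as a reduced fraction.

[PNL]:[LPB] = 2/3

Set P = (0, 0), V = (1, 0), L = (0, 1), C = (-1, -2); any affine frame gives the same invariant.
1. B is the midpoint of VL ⇒ B = (1/2, 1/2)
2. N is the intersection of line VB and line PC ⇒ N = (1/3, 2/3)
2·[PNL] = 1/3, 2·[LPB] = 1/2
[PNL]:[LPB] = 1/3:1/2 = 2/3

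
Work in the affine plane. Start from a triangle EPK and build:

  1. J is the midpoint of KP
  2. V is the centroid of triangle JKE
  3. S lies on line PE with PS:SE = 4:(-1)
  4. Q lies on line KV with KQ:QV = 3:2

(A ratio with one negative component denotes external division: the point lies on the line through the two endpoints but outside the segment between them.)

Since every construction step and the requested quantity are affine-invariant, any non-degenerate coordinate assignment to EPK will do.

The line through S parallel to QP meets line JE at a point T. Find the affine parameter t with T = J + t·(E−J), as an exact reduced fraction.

Set E = (0, 0), P = (1, 0), K = (0, 1); any affine frame gives the same invariant.
1. J is the midpoint of KP ⇒ J = (1/2, 1/2)
2. V is the centroid of triangle JKE ⇒ V = (1/6, 1/2)
3. S lies on line PE with PS:SE = 4:(-1) ⇒ S = (-1/3, 0)
4. Q lies on line KV with KQ:QV = 3:2 ⇒ Q = (1/10, 7/10)
through S parallel to QP: direction (9/10, -7/10); meets JE at T = (-7/48, -7/48)
T = J + t·(E−J) with t = 31/24

t = 31/24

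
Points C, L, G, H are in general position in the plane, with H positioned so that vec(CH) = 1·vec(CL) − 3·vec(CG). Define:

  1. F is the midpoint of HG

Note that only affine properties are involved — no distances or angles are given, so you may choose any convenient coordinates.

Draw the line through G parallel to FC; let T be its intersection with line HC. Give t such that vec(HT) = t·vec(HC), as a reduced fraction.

t = 2

Choose coordinates C = (0, 0), L = (1, 0), G = (0, 1), H = (1, -3).
1. F is the midpoint of HG ⇒ F = (1/2, -1)
through G parallel to FC: direction (-1/2, 1); meets HC at T = (-1, 3)
T = H + t·(C−H) with t = 2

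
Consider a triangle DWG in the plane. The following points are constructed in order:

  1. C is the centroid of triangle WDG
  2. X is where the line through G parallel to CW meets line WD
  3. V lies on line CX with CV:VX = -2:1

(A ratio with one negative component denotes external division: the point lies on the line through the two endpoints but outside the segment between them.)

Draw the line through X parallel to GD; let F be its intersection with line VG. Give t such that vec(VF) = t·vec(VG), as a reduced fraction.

t = 5/11

Set D = (0, 0), W = (1, 0), G = (0, 1); any affine frame gives the same invariant.
1. C is the centroid of triangle WDG ⇒ C = (1/3, 1/3)
2. X is where the line through G parallel to CW meets line WD ⇒ X = (2, 0)
3. V lies on line CX with CV:VX = -2:1 ⇒ V = (11/3, -1/3)
through X parallel to GD: direction (0, -1); meets VG at F = (2, 3/11)
F = V + t·(G−V) with t = 5/11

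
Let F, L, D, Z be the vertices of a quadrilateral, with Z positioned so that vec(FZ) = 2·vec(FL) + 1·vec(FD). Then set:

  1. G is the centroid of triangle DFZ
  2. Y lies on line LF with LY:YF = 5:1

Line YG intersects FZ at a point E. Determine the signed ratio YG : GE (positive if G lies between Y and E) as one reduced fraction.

Work in coordinates with F = (0, 0), L = (1, 0), D = (0, 1), Z = (2, 1).
1. G is the centroid of triangle DFZ ⇒ G = (2/3, 2/3)
2. Y lies on line LF with LY:YF = 5:1 ⇒ Y = (1/6, 0)
line YG meets FZ at E = (4/15, 2/15)
G = Y + t·(E−Y) with t = 5, so YG:GE = 5:-4

YG:GE = -5/4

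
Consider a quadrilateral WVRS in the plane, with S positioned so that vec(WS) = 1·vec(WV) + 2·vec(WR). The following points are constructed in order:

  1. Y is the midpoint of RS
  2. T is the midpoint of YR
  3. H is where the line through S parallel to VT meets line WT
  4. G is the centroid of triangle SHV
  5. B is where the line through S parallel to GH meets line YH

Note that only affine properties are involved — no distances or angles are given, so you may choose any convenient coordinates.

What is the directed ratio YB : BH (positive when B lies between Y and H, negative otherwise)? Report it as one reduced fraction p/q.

YB:BH = -22/9

Choose coordinates W = (0, 0), V = (1, 0), R = (0, 1), S = (1, 2).
1. Y is the midpoint of RS ⇒ Y = (1/2, 3/2)
2. T is the midpoint of YR ⇒ T = (1/4, 5/4)
3. H is where the line through S parallel to VT meets line WT ⇒ H = (11/20, 11/4)
4. G is the centroid of triangle SHV ⇒ G = (17/20, 19/12)
5. B is where the line through S parallel to GH meets line YH ⇒ B = (38/65, 47/13)
B = Y + t·(H−Y) with t = 22/13, so YB:BH = t:(1−t) = 22/13:-9/13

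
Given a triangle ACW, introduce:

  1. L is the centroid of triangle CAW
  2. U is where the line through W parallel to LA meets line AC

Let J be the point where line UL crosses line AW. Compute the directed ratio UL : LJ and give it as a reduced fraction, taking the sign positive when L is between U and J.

Choose coordinates A = (0, 0), C = (1, 0), W = (0, 1).
1. L is the centroid of triangle CAW ⇒ L = (1/3, 1/3)
2. U is where the line through W parallel to LA meets line AC ⇒ U = (-1, 0)
line UL meets AW at J = (0, 1/4)
L = U + t·(J−U) with t = 4/3, so UL:LJ = 4/3:-1/3

UL:LJ = -4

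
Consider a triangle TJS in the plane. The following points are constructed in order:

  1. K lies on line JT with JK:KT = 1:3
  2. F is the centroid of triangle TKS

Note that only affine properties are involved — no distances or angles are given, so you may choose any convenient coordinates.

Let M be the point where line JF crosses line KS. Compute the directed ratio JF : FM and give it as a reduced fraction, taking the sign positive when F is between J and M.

Set T = (0, 0), J = (1, 0), S = (0, 1); any affine frame gives the same invariant.
1. K lies on line JT with JK:KT = 1:3 ⇒ K = (3/4, 0)
2. F is the centroid of triangle TKS ⇒ F = (1/4, 1/3)
line JF meets KS at M = (5/8, 1/6)
F = J + t·(M−J) with t = 2, so JF:FM = 2:-1

JF:FM = -2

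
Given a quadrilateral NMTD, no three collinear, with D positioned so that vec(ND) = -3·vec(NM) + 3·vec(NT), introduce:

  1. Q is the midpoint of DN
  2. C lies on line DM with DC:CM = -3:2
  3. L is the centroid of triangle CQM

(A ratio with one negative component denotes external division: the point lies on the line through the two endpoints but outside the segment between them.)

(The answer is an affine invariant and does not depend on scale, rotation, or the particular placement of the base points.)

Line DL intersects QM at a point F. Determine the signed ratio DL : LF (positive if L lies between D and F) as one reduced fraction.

DL:LF = -5/2

Work in coordinates with N = (0, 0), M = (1, 0), T = (0, 1), D = (-3, 3).
1. Q is the midpoint of DN ⇒ Q = (-3/2, 3/2)
2. C lies on line DM with DC:CM = -3:2 ⇒ C = (9, -6)
3. L is the centroid of triangle CQM ⇒ L = (17/6, -3/2)
line DL meets QM at F = (1/2, 3/10)
L = D + t·(F−D) with t = 5/3, so DL:LF = 5/3:-2/3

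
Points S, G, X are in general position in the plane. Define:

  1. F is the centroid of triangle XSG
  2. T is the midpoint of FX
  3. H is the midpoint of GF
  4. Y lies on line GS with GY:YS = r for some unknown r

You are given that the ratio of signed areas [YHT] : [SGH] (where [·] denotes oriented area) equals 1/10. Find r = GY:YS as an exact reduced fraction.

Choose coordinates S = (0, 0), G = (1, 0), X = (0, 1).
1. F is the centroid of triangle XSG ⇒ F = (1/3, 1/3)
2. T is the midpoint of FX ⇒ T = (1/6, 2/3)
3. H is the midpoint of GF ⇒ H = (2/3, 1/6)
4. With GY:YS = r, write λ = r/(r+1) so Y = G + λ·(S−G); Y is affine-linear in λ
Every point depending on Y is an affine combination of Y and λ-independent points, so each such coordinate is linear in λ; the λ² term in each signed area is a multiple of (S−G)×(S−G) = 0, so 2·[YHT] and 2·[SGH] are each linear in λ. Evaluating at λ=0 and λ=1:
  2·[YHT] = 1/2·λ − 1/12,   2·[SGH] = 1/6
So [YHT]:[SGH] = (1/2·λ − 1/12) / (1/6). Setting this equal to 1/10:
  1/2·λ − 1/12 = 1/10·(1/6)  ⇒  λ = 1/5
Then r = λ/(1−λ) = (1/5)/(4/5) = 1/4. Check: with r = 1/4, Y = (4/5, 0) and [YHT]:[SGH] = 1/10 as required.

r = 1/4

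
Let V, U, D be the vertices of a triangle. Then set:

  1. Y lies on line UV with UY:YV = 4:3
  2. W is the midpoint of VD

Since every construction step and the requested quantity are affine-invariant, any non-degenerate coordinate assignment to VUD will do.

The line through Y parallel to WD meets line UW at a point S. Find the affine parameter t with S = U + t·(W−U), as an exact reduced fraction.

Choose coordinates V = (0, 0), U = (1, 0), D = (0, 1).
1. Y lies on line UV with UY:YV = 4:3 ⇒ Y = (3/7, 0)
2. W is the midpoint of VD ⇒ W = (0, 1/2)
through Y parallel to WD: direction (0, 1/2); meets UW at S = (3/7, 2/7)
S = U + t·(W−U) with t = 4/7

t = 4/7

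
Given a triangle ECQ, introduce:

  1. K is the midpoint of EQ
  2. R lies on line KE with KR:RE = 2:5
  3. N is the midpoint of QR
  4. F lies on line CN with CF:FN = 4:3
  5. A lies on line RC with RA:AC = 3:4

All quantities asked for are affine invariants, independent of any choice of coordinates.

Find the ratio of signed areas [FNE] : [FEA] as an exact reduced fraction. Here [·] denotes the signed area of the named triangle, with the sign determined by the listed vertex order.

[FNE]:[FEA] = 133/36

Work in coordinates with E = (0, 0), C = (1, 0), Q = (0, 1).
1. K is the midpoint of EQ ⇒ K = (0, 1/2)
2. R lies on line KE with KR:RE = 2:5 ⇒ R = (0, 5/14)
3. N is the midpoint of QR ⇒ N = (0, 19/28)
4. F lies on line CN with CF:FN = 4:3 ⇒ F = (3/7, 19/49)
5. A lies on line RC with RA:AC = 3:4 ⇒ A = (3/7, 10/49)
2·[FNE] = 57/196, 2·[FEA] = 27/343
[FNE]:[FEA] = 57/196:27/343 = 133/36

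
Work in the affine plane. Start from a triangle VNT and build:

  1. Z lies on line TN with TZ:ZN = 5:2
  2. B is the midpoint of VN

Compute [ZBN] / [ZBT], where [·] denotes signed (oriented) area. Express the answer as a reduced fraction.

[ZBN]:[ZBT] = -2/5

Work in coordinates with V = (0, 0), N = (1, 0), T = (0, 1).
1. Z lies on line TN with TZ:ZN = 5:2 ⇒ Z = (5/7, 2/7)
2. B is the midpoint of VN ⇒ B = (1/2, 0)
2·[ZBN] = 1/7, 2·[ZBT] = -5/14
[ZBN]:[ZBT] = 1/7:-5/14 = -2/5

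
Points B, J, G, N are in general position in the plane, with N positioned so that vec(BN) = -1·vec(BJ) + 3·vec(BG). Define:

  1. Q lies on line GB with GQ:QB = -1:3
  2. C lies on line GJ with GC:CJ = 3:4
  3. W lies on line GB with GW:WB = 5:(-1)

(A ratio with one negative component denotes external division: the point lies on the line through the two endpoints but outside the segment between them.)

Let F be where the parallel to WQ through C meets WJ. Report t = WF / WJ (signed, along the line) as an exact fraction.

t = 3/7

Assign B = (0, 0), J = (1, 0), G = (0, 1), N = (-1, 3) — the answer is frame-independent, so this choice is without loss of generality.
1. Q lies on line GB with GQ:QB = -1:3 ⇒ Q = (0, 3/2)
2. C lies on line GJ with GC:CJ = 3:4 ⇒ C = (3/7, 4/7)
3. W lies on line GB with GW:WB = 5:(-1) ⇒ W = (0, -1/4)
through C parallel to WQ: direction (0, 7/4); meets WJ at F = (3/7, -1/7)
F = W + t·(J−W) with t = 3/7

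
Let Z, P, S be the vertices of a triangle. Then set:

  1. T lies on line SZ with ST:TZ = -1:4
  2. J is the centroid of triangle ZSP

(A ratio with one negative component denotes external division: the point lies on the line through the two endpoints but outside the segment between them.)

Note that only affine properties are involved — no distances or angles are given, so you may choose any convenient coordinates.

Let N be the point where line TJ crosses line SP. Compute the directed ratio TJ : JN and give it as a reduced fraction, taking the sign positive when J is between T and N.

TJ:JN = -2

Work in coordinates with Z = (0, 0), P = (1, 0), S = (0, 1).
1. T lies on line SZ with ST:TZ = -1:4 ⇒ T = (0, 4/3)
2. J is the centroid of triangle ZSP ⇒ J = (1/3, 1/3)
line TJ meets SP at N = (1/6, 5/6)
J = T + t·(N−T) with t = 2, so TJ:JN = 2:-1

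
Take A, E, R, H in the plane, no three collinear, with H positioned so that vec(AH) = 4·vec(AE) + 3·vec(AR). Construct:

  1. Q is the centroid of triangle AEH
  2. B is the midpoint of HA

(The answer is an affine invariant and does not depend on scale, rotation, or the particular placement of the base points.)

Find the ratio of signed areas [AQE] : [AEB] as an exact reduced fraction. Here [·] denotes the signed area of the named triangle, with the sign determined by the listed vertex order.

[AQE]:[AEB] = -2/3

Work in coordinates with A = (0, 0), E = (1, 0), R = (0, 1), H = (4, 3).
1. Q is the centroid of triangle AEH ⇒ Q = (5/3, 1)
2. B is the midpoint of HA ⇒ B = (2, 3/2)
2·[AQE] = -1, 2·[AEB] = 3/2
[AQE]:[AEB] = -1:3/2 = -2/3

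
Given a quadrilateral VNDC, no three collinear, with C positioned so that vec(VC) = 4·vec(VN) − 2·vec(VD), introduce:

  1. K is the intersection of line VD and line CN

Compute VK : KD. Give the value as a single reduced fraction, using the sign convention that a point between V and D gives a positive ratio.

Set V = (0, 0), N = (1, 0), D = (0, 1), C = (4, -2); any affine frame gives the same invariant.
1. K is the intersection of line VD and line CN ⇒ K = (0, 2/3)
K = V + t·(D−V) with t = 2/3, so VK:KD = t:(1−t) = 2/3:1/3

VK:KD = 2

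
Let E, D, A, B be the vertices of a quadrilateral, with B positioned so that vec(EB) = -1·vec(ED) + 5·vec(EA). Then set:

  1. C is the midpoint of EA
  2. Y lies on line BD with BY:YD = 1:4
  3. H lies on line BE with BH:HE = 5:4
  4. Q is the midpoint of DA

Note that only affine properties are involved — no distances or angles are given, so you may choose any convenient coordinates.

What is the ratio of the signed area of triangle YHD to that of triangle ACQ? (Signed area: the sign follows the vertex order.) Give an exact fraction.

[YHD]:[ACQ] = 80/9

Work in coordinates with E = (0, 0), D = (1, 0), A = (0, 1), B = (-1, 5).
1. C is the midpoint of EA ⇒ C = (0, 1/2)
2. Y lies on line BD with BY:YD = 1:4 ⇒ Y = (-3/5, 4)
3. H lies on line BE with BH:HE = 5:4 ⇒ H = (-4/9, 20/9)
4. Q is the midpoint of DA ⇒ Q = (1/2, 1/2)
2·[YHD] = 20/9, 2·[ACQ] = 1/4
[YHD]:[ACQ] = 20/9:1/4 = 80/9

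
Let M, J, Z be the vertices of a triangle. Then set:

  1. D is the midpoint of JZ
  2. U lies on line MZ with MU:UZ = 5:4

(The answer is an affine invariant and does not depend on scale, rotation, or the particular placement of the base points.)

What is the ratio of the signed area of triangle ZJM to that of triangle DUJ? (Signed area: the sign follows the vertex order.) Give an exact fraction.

Assign M = (0, 0), J = (1, 0), Z = (0, 1) — the answer is frame-independent, so this choice is without loss of generality.
1. D is the midpoint of JZ ⇒ D = (1/2, 1/2)
2. U lies on line MZ with MU:UZ = 5:4 ⇒ U = (0, 5/9)
2·[ZJM] = -1, 2·[DUJ] = 2/9
[ZJM]:[DUJ] = -1:2/9 = -9/2

[ZJM]:[DUJ] = -9/2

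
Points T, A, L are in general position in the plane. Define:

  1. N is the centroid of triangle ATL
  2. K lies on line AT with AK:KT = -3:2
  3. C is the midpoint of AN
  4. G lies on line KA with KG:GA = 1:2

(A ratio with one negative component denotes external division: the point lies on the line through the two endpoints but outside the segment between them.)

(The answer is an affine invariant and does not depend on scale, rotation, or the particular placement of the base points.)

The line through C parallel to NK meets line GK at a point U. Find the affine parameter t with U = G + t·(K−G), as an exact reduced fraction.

Assign T = (0, 0), A = (1, 0), L = (0, 1) — the answer is frame-independent, so this choice is without loss of generality.
1. N is the centroid of triangle ATL ⇒ N = (1/3, 1/3)
2. K lies on line AT with AK:KT = -3:2 ⇒ K = (-2, 0)
3. C is the midpoint of AN ⇒ C = (2/3, 1/6)
4. G lies on line KA with KG:GA = 1:2 ⇒ G = (-1, 0)
through C parallel to NK: direction (-7/3, -1/3); meets GK at U = (-1/2, 0)
U = G + t·(K−G) with t = -1/2

t = -1/2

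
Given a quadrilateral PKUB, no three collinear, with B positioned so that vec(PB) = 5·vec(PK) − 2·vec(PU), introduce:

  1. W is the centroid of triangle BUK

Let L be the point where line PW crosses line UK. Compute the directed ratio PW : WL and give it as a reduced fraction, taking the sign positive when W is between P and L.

Assign P = (0, 0), K = (1, 0), U = (0, 1), B = (5, -2) — the answer is frame-independent, so this choice is without loss of generality.
1. W is the centroid of triangle BUK ⇒ W = (2, -1/3)
line PW meets UK at L = (6/5, -1/5)
W = P + t·(L−P) with t = 5/3, so PW:WL = 5/3:-2/3

PW:WL = -5/2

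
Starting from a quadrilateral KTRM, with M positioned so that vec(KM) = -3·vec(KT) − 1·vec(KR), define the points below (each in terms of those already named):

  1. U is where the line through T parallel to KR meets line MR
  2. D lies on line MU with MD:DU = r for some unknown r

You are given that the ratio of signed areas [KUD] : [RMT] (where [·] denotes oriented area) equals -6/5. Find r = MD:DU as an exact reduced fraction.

Choose coordinates K = (0, 0), T = (1, 0), R = (0, 1), M = (-3, -1).
1. U is where the line through T parallel to KR meets line MR ⇒ U = (1, 5/3)
2. With MD:DU = r, write λ = r/(r+1) so D = M + λ·(U−M); D is affine-linear in λ
Every point depending on D is an affine combination of D and λ-independent points, so each such coordinate is linear in λ; the λ² term in each signed area is a multiple of (U−M)×(U−M) = 0, so 2·[KUD] and 2·[RMT] are each linear in λ. Evaluating at λ=0 and λ=1:
  2·[KUD] = -4·λ + 4,   2·[RMT] = 5
So [KUD]:[RMT] = (-4·λ + 4) / (5). Setting this equal to -6/5:
  -4·λ + 4 = -6/5·(5)  ⇒  λ = 5/2
Then r = λ/(1−λ) = (5/2)/(-3/2) = -5/3. Check: with r = -5/3, D = (7, 17/3) and [KUD]:[RMT] = -6/5 as required.

r = -5/3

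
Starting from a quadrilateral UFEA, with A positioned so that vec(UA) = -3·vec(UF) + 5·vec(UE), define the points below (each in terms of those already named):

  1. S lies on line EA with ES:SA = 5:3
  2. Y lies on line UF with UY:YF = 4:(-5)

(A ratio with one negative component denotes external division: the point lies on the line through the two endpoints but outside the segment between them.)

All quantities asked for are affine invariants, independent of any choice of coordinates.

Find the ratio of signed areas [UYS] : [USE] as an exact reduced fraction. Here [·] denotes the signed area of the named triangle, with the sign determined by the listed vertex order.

[UYS]:[USE] = 112/15

Set U = (0, 0), F = (1, 0), E = (0, 1), A = (-3, 5); any affine frame gives the same invariant.
1. S lies on line EA with ES:SA = 5:3 ⇒ S = (-15/8, 7/2)
2. Y lies on line UF with UY:YF = 4:(-5) ⇒ Y = (-4, 0)
2·[UYS] = -14, 2·[USE] = -15/8
[UYS]:[USE] = -14:-15/8 = 112/15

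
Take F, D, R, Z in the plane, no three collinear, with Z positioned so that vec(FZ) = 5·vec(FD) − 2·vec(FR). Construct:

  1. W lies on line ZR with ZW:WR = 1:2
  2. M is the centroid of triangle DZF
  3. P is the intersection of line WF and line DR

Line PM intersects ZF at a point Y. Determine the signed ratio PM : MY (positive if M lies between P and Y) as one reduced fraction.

PM:MY = 1/14

Assign F = (0, 0), D = (1, 0), R = (0, 1), Z = (5, -2) — the answer is frame-independent, so this choice is without loss of generality.
1. W lies on line ZR with ZW:WR = 1:2 ⇒ W = (10/3, -1)
2. M is the centroid of triangle DZF ⇒ M = (2, -2/3)
3. P is the intersection of line WF and line DR ⇒ P = (10/7, -3/7)
line PM meets ZF at Y = (10, -4)
M = P + t·(Y−P) with t = 1/15, so PM:MY = 1/15:14/15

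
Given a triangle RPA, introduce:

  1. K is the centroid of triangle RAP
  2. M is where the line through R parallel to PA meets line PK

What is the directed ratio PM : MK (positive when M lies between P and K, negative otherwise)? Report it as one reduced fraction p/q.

Set R = (0, 0), P = (1, 0), A = (0, 1); any affine frame gives the same invariant.
1. K is the centroid of triangle RAP ⇒ K = (1/3, 1/3)
2. M is where the line through R parallel to PA meets line PK ⇒ M = (-1, 1)
M = P + t·(K−P) with t = 3, so PM:MK = t:(1−t) = 3:-2

PM:MK = -3/2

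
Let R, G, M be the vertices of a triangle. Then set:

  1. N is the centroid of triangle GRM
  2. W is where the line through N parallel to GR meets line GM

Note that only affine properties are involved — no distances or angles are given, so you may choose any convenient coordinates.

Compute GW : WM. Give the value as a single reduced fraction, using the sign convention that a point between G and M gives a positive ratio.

Choose coordinates R = (0, 0), G = (1, 0), M = (0, 1).
1. N is the centroid of triangle GRM ⇒ N = (1/3, 1/3)
2. W is where the line through N parallel to GR meets line GM ⇒ W = (2/3, 1/3)
W = G + t·(M−G) with t = 1/3, so GW:WM = t:(1−t) = 1/3:2/3

GW:WM = 1/2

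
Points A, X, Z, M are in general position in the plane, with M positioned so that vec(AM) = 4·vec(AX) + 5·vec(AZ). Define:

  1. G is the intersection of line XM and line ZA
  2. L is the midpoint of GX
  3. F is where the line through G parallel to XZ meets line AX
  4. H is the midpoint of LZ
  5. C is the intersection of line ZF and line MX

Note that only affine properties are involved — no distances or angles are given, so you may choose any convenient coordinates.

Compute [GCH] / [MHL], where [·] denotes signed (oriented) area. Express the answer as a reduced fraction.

[GCH]:[MHL] = 5/7

Choose coordinates A = (0, 0), X = (1, 0), Z = (0, 1), M = (4, 5).
1. G is the intersection of line XM and line ZA ⇒ G = (0, -5/3)
2. L is the midpoint of GX ⇒ L = (1/2, -5/6)
3. F is where the line through G parallel to XZ meets line AX ⇒ F = (-5/3, 0)
4. H is the midpoint of LZ ⇒ H = (1/4, 1/12)
5. C is the intersection of line ZF and line MX ⇒ C = (5/2, 5/2)
2·[GCH] = 10/3, 2·[MHL] = 14/3
[GCH]:[MHL] = 10/3:14/3 = 5/7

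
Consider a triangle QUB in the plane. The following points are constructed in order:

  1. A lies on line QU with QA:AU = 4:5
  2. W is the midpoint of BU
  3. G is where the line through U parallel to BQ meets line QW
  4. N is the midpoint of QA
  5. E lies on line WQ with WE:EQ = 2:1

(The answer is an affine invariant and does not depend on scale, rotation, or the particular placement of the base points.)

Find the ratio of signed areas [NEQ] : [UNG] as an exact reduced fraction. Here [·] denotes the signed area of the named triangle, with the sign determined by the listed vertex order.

[NEQ]:[UNG] = -1/21

Set Q = (0, 0), U = (1, 0), B = (0, 1); any affine frame gives the same invariant.
1. A lies on line QU with QA:AU = 4:5 ⇒ A = (4/9, 0)
2. W is the midpoint of BU ⇒ W = (1/2, 1/2)
3. G is where the line through U parallel to BQ meets line QW ⇒ G = (1, 1)
4. N is the midpoint of QA ⇒ N = (2/9, 0)
5. E lies on line WQ with WE:EQ = 2:1 ⇒ E = (1/6, 1/6)
2·[NEQ] = 1/27, 2·[UNG] = -7/9
[NEQ]:[UNG] = 1/27:-7/9 = -1/21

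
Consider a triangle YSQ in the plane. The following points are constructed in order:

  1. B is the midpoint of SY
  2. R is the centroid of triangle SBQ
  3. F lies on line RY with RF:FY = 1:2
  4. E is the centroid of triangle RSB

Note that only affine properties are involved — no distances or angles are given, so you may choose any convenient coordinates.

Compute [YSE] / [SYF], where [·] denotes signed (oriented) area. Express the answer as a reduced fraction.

Work in coordinates with Y = (0, 0), S = (1, 0), Q = (0, 1).
1. B is the midpoint of SY ⇒ B = (1/2, 0)
2. R is the centroid of triangle SBQ ⇒ R = (1/2, 1/3)
3. F lies on line RY with RF:FY = 1:2 ⇒ F = (1/3, 2/9)
4. E is the centroid of triangle RSB ⇒ E = (2/3, 1/9)
2·[YSE] = 1/9, 2·[SYF] = -2/9
[YSE]:[SYF] = 1/9:-2/9 = -1/2

[YSE]:[SYF] = -1/2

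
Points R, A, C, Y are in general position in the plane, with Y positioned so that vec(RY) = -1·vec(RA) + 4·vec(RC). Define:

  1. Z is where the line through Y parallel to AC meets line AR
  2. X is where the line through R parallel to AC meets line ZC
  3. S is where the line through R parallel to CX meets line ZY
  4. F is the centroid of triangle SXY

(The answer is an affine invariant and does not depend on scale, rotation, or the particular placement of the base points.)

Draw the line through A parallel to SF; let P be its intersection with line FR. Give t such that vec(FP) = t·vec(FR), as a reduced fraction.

t = 25/42

Assign R = (0, 0), A = (1, 0), C = (0, 1), Y = (-1, 4) — the answer is frame-independent, so this choice is without loss of generality.
1. Z is where the line through Y parallel to AC meets line AR ⇒ Z = (3, 0)
2. X is where the line through R parallel to AC meets line ZC ⇒ X = (-3/2, 3/2)
3. S is where the line through R parallel to CX meets line ZY ⇒ S = (9/2, -3/2)
4. F is the centroid of triangle SXY ⇒ F = (2/3, 4/3)
through A parallel to SF: direction (-23/6, 17/6); meets FR at P = (17/63, 34/63)
P = F + t·(R−F) with t = 25/42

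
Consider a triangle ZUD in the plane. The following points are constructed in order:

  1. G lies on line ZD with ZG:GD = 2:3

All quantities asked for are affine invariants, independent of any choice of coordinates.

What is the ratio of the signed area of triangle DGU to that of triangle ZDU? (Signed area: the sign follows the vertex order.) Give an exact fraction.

[DGU]:[ZDU] = -3/5

Choose coordinates Z = (0, 0), U = (1, 0), D = (0, 1).
1. G lies on line ZD with ZG:GD = 2:3 ⇒ G = (0, 2/5)
2·[DGU] = 3/5, 2·[ZDU] = -1
[DGU]:[ZDU] = 3/5:-1 = -3/5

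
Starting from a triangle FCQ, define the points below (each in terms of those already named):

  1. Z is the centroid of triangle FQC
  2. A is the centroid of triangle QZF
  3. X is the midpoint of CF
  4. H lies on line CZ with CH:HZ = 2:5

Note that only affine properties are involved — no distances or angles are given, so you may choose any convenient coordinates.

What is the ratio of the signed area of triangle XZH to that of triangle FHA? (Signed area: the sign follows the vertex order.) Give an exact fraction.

Assign F = (0, 0), C = (1, 0), Q = (0, 1) — the answer is frame-independent, so this choice is without loss of generality.
1. Z is the centroid of triangle FQC ⇒ Z = (1/3, 1/3)
2. A is the centroid of triangle QZF ⇒ A = (1/9, 4/9)
3. X is the midpoint of CF ⇒ X = (1/2, 0)
4. H lies on line CZ with CH:HZ = 2:5 ⇒ H = (17/21, 2/21)
2·[XZH] = -5/42, 2·[FHA] = 22/63
[XZH]:[FHA] = -5/42:22/63 = -15/44

[XZH]:[FHA] = -15/44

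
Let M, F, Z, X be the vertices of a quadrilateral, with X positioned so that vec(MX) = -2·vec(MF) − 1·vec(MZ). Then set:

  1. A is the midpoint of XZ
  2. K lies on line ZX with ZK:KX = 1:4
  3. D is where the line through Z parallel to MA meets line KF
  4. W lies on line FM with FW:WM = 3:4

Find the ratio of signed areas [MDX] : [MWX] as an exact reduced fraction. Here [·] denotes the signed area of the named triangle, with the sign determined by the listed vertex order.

Work in coordinates with M = (0, 0), F = (1, 0), Z = (0, 1), X = (-2, -1).
1. A is the midpoint of XZ ⇒ A = (-1, 0)
2. K lies on line ZX with ZK:KX = 1:4 ⇒ K = (-2/5, 3/5)
3. D is where the line through Z parallel to MA meets line KF ⇒ D = (-4/3, 1)
4. W lies on line FM with FW:WM = 3:4 ⇒ W = (4/7, 0)
2·[MDX] = 10/3, 2·[MWX] = -4/7
[MDX]:[MWX] = 10/3:-4/7 = -35/6

[MDX]:[MWX] = -35/6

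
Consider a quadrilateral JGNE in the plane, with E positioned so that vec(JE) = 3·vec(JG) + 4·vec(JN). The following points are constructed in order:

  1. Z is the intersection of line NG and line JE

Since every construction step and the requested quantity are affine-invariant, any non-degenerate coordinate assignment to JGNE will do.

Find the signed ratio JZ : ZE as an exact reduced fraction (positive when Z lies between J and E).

Assign J = (0, 0), G = (1, 0), N = (0, 1), E = (3, 4) — the answer is frame-independent, so this choice is without loss of generality.
1. Z is the intersection of line NG and line JE ⇒ Z = (3/7, 4/7)
Z = J + t·(E−J) with t = 1/7, so JZ:ZE = t:(1−t) = 1/7:6/7

JZ:ZE = 1/6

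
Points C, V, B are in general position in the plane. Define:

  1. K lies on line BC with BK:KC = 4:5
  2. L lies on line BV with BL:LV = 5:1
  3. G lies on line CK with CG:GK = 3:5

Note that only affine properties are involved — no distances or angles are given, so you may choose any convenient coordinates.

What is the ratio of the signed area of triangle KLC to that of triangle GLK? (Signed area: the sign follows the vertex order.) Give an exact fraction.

Work in coordinates with C = (0, 0), V = (1, 0), B = (0, 1).
1. K lies on line BC with BK:KC = 4:5 ⇒ K = (0, 5/9)
2. L lies on line BV with BL:LV = 5:1 ⇒ L = (5/6, 1/6)
3. G lies on line CK with CG:GK = 3:5 ⇒ G = (0, 5/24)
2·[KLC] = -25/54, 2·[GLK] = 125/432
[KLC]:[GLK] = -25/54:125/432 = -8/5

[KLC]:[GLK] = -8/5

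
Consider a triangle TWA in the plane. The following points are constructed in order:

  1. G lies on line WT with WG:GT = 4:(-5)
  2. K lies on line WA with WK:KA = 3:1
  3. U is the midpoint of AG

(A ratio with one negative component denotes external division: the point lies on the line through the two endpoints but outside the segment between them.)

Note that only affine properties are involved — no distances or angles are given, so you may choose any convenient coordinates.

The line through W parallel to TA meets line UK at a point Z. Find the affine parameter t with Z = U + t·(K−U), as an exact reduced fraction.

Set T = (0, 0), W = (1, 0), A = (0, 1); any affine frame gives the same invariant.
1. G lies on line WT with WG:GT = 4:(-5) ⇒ G = (5, 0)
2. K lies on line WA with WK:KA = 3:1 ⇒ K = (1/4, 3/4)
3. U is the midpoint of AG ⇒ U = (5/2, 1/2)
through W parallel to TA: direction (0, 1); meets UK at Z = (1, 2/3)
Z = U + t·(K−U) with t = 2/3

t = 2/3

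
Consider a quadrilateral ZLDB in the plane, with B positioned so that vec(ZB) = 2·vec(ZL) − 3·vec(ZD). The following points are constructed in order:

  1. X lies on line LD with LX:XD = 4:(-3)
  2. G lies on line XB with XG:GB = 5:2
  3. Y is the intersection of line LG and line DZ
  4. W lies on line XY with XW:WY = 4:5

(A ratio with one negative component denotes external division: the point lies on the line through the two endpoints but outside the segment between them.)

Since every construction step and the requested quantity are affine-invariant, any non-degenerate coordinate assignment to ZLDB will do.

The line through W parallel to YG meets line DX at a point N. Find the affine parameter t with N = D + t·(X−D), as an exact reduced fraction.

Choose coordinates Z = (0, 0), L = (1, 0), D = (0, 1), B = (2, -3).
1. X lies on line LD with LX:XD = 4:(-3) ⇒ X = (-3, 4)
2. G lies on line XB with XG:GB = 5:2 ⇒ G = (4/7, -1)
3. Y is the intersection of line LG and line DZ ⇒ Y = (0, -7/3)
4. W lies on line XY with XW:WY = 4:5 ⇒ W = (-5/3, 32/27)
through W parallel to YG: direction (4/7, 4/3); meets DX at N = (-11/9, 20/9)
N = D + t·(X−D) with t = 11/27

t = 11/27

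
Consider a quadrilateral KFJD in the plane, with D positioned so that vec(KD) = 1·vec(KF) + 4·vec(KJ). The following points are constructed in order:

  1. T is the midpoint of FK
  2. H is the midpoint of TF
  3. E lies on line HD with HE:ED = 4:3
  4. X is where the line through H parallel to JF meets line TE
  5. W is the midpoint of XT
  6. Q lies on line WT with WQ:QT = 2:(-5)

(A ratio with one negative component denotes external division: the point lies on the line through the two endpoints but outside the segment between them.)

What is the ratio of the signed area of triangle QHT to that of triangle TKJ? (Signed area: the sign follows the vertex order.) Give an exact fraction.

Set K = (0, 0), F = (1, 0), J = (0, 1), D = (1, 4); any affine frame gives the same invariant.
1. T is the midpoint of FK ⇒ T = (1/2, 0)
2. H is the midpoint of TF ⇒ H = (3/4, 0)
3. E lies on line HD with HE:ED = 4:3 ⇒ E = (25/28, 16/7)
4. X is where the line through H parallel to JF meets line TE ⇒ X = (161/300, 16/75)
5. W is the midpoint of XT ⇒ W = (311/600, 8/75)
6. Q lies on line WT with WQ:QT = 2:(-5) ⇒ Q = (191/360, 8/45)
2·[QHT] = -2/45, 2·[TKJ] = -1/2
[QHT]:[TKJ] = -2/45:-1/2 = 4/45

[QHT]:[TKJ] = 4/45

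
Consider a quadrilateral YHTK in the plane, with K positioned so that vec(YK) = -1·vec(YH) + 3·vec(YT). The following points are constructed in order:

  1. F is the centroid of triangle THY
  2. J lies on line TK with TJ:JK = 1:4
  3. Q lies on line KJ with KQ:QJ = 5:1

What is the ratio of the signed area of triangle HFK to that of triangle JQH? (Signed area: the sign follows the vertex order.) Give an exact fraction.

Choose coordinates Y = (0, 0), H = (1, 0), T = (0, 1), K = (-1, 3).
1. F is the centroid of triangle THY ⇒ F = (1/3, 1/3)
2. J lies on line TK with TJ:JK = 1:4 ⇒ J = (-1/5, 7/5)
3. Q lies on line KJ with KQ:QJ = 5:1 ⇒ Q = (-1/3, 5/3)
2·[HFK] = -4/3, 2·[JQH] = -2/15
[HFK]:[JQH] = -4/3:-2/15 = 10

[HFK]:[JQH] = 10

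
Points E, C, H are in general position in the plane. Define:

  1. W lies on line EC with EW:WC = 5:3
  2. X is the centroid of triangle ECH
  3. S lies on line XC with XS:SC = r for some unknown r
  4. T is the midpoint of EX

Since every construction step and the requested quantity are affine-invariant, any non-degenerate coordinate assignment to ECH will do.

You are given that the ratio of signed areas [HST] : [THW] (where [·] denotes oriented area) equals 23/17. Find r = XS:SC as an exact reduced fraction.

Assign E = (0, 0), C = (1, 0), H = (0, 1) — the answer is frame-independent, so this choice is without loss of generality.
1. W lies on line EC with EW:WC = 5:3 ⇒ W = (5/8, 0)
2. X is the centroid of triangle ECH ⇒ X = (1/3, 1/3)
3. With XS:SC = r, write λ = r/(r+1) so S = X + λ·(C−X); S is affine-linear in λ
4. T is the midpoint of EX ⇒ T = (1/6, 1/6)
Every point depending on S is an affine combination of S and λ-independent points, so each such coordinate is linear in λ; the λ² term in each signed area is a multiple of (C−X)×(C−X) = 0, so 2·[HST] and 2·[THW] are each linear in λ. Evaluating at λ=0 and λ=1:
  2·[HST] = -1/2·λ − 1/6,   2·[THW] = -17/48
So [HST]:[THW] = (-1/2·λ − 1/6) / (-17/48). Setting this equal to 23/17:
  -1/2·λ − 1/6 = 23/17·(-17/48)  ⇒  λ = 5/8
Then r = λ/(1−λ) = (5/8)/(3/8) = 5/3. Check: with r = 5/3, S = (3/4, 1/8) and [HST]:[THW] = 23/17 as required.

r = 5/3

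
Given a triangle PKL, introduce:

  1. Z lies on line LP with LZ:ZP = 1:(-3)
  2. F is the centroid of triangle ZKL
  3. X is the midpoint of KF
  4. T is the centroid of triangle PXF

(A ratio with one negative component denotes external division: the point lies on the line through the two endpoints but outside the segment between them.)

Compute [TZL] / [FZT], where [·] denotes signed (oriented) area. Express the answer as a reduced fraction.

Work in coordinates with P = (0, 0), K = (1, 0), L = (0, 1).
1. Z lies on line LP with LZ:ZP = 1:(-3) ⇒ Z = (0, 3/2)
2. F is the centroid of triangle ZKL ⇒ F = (1/3, 5/6)
3. X is the midpoint of KF ⇒ X = (2/3, 5/12)
4. T is the centroid of triangle PXF ⇒ T = (1/3, 5/12)
2·[TZL] = 1/6, 2·[FZT] = 5/36
[TZL]:[FZT] = 1/6:5/36 = 6/5

[TZL]:[FZT] = 6/5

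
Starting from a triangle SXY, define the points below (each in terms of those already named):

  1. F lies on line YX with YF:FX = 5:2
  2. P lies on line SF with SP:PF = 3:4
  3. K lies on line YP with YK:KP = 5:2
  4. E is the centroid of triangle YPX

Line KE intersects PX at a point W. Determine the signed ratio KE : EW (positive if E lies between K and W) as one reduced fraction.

Assign S = (0, 0), X = (1, 0), Y = (0, 1) — the answer is frame-independent, so this choice is without loss of generality.
1. F lies on line YX with YF:FX = 5:2 ⇒ F = (5/7, 2/7)
2. P lies on line SF with SP:PF = 3:4 ⇒ P = (15/49, 6/49)
3. K lies on line YP with YK:KP = 5:2 ⇒ K = (75/343, 128/343)
4. E is the centroid of triangle YPX ⇒ E = (64/147, 55/147)
line KE meets PX at W = (-53/49, 18/49)
E = K + t·(W−K) with t = -1/6, so KE:EW = -1/6:7/6

KE:EW = -1/7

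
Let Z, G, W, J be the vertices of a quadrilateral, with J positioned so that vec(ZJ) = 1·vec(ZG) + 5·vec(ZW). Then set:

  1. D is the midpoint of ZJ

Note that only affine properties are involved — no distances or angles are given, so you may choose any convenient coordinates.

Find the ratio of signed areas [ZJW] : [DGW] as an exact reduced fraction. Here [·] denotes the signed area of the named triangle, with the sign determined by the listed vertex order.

[ZJW]:[DGW] = -1/2

Set Z = (0, 0), G = (1, 0), W = (0, 1), J = (1, 5); any affine frame gives the same invariant.
1. D is the midpoint of ZJ ⇒ D = (1/2, 5/2)
2·[ZJW] = 1, 2·[DGW] = -2
[ZJW]:[DGW] = 1:-2 = -1/2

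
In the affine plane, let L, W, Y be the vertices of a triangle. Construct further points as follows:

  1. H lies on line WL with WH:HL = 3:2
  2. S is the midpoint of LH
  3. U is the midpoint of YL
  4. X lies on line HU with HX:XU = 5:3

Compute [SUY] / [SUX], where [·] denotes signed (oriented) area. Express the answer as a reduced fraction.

[SUY]:[SUX] = 8/3

Work in coordinates with L = (0, 0), W = (1, 0), Y = (0, 1).
1. H lies on line WL with WH:HL = 3:2 ⇒ H = (2/5, 0)
2. S is the midpoint of LH ⇒ S = (1/5, 0)
3. U is the midpoint of YL ⇒ U = (0, 1/2)
4. X lies on line HU with HX:XU = 5:3 ⇒ X = (3/20, 5/16)
2·[SUY] = -1/10, 2·[SUX] = -3/80
[SUY]:[SUX] = -1/10:-3/80 = 8/3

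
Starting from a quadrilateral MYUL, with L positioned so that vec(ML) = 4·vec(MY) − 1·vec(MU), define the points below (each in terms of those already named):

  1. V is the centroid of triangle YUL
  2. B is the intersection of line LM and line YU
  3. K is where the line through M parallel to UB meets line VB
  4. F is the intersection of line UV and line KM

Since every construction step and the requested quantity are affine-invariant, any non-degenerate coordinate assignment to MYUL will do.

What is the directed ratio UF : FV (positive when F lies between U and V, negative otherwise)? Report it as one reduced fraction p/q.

UF:FV = -3/5

Work in coordinates with M = (0, 0), Y = (1, 0), U = (0, 1), L = (4, -1).
1. V is the centroid of triangle YUL ⇒ V = (5/3, 0)
2. B is the intersection of line LM and line YU ⇒ B = (4/3, -1/3)
3. K is where the line through M parallel to UB meets line VB ⇒ K = (5/6, -5/6)
4. F is the intersection of line UV and line KM ⇒ F = (-5/2, 5/2)
F = U + t·(V−U) with t = -3/2, so UF:FV = t:(1−t) = -3/2:5/2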